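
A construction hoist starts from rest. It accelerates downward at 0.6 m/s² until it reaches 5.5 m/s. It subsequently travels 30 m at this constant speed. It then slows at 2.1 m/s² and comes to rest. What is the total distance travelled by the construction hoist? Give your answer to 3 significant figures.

Phase 1 (accelerating): v₀ = 0 m/s, a = 0.6 m/s².
v = v₀ + at → t = (5.5 − 0) / 0.6 = 9.17 s
v² = v₀² + 2aΔx → Δx = (5.5² − 0²)/(2·0.6) = 25.2 m

Phase 2 (constant speed): v₀ = 5.50 m/s, a = 0 m/s².
Constant speed: t = d/v = 30/5.50 = 5.45 s

Phase 3 (decelerating): v₀ = 5.50 m/s, a = -2.1 m/s².
v = v₀ + at → t = (0 − 5.50) / -2.1 = 2.62 s
v² = v₀² + 2aΔx → Δx = (0² − 5.50²)/(2·-2.1) = 7.20 m
Total distance = 25.2 + 30.0 + 7.20 = 62.4 m

62.4 m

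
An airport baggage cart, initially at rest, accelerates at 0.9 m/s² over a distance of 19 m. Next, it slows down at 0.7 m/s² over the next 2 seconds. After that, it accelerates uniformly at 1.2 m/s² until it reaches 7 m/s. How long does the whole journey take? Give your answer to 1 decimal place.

10.6 s

Phase 1 (accelerating): v₀ = 0 m/s, a = 0.9 m/s².
v² = v₀² + 2aΔx = 0² + 2·0.9·19 = 34.2 → v = 5.85 m/s
t = (v − v₀)/a = (5.85 − 0)/0.9 = 6.50 s

Phase 2 (decelerating): v₀ = 5.85 m/s, a = -0.7 m/s².
v = v₀ + at = 5.85 + (-0.7)(2) = 4.45 m/s
Δx = v₀t + ½at² = 5.85·2 + 0.5·-0.7·2² = 10.3 m

Phase 3 (accelerating): v₀ = 4.45 m/s, a = 1.2 m/s².
v = v₀ + at → t = (7 − 4.45) / 1.2 = 2.13 s
v² = v₀² + 2aΔx → Δx = (7² − 4.45²)/(2·1.2) = 12.2 m
Total time = 6.50 + 2.00 + 2.13 = 10.6 s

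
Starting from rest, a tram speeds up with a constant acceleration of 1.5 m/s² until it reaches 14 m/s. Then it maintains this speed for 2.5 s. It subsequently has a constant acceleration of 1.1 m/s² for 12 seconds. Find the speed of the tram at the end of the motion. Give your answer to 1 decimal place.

Phase 1 (accelerating): v₀ = 0 m/s, a = 1.5 m/s².
v = v₀ + at → t = (14 − 0) / 1.5 = 9.33 s
v² = v₀² + 2aΔx → Δx = (14² − 0²)/(2·1.5) = 65.3 m

Phase 2 (constant speed): v₀ = 14.0 m/s, a = 0 m/s².
v = v₀ + at = 14.0 + (0)(2.5) = 14.0 m/s
Δx = v₀t + ½at² = 14.0·2.5 + 0.5·0·2.5² = 35.0 m

Phase 3 (accelerating): v₀ = 14.0 m/s, a = 1.1 m/s².
v = v₀ + at = 14.0 + (1.1)(12) = 27.2 m/s
Δx = v₀t + ½at² = 14.0·12 + 0.5·1.1·12² = 247 m
Final speed = 27.2 m/s

27.2 m/s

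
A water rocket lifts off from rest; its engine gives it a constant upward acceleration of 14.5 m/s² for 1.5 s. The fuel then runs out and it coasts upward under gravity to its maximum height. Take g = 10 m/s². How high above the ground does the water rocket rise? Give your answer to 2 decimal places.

Phase 1 (powered ascent): v₀ = 0 m/s, a = 14.5 m/s².
v = v₀ + at = 0 + (14.5)(1.5) = 21.8 m/s
Δx = v₀t + ½at² = 0·1.5 + 0.5·14.5·1.5² = 16.3 m

Phase 2 (coasting upward): v₀ = 21.8 m/s, a = -10 m/s².
v = v₀ + at → t = (0 − 21.8) / -10 = 2.17 s
v² = v₀² + 2aΔx → Δx = (0² − 21.8²)/(2·-10) = 23.7 m
Maximum height = 16.3 + 23.7 = 40.0 m

39.97 m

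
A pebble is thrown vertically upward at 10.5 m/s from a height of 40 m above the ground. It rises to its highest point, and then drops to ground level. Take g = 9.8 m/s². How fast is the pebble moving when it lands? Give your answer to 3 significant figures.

29.9 m/s

Phase 1 (rising): v₀ = 10.5 m/s, a = -9.8 m/s².
v = v₀ + at → t = (0 − 10.5) / -9.8 = 1.07 s
v² = v₀² + 2aΔx → Δx = (0² − 10.5²)/(2·-9.8) = 5.62 m

Phase 2 (falling): v₀ = 0 m/s, a = -9.8 m/s².
Falls 45.6 m from rest: t = √(2·45.6/9.8) = 3.05 s; v = g·t = 29.9 m/s.
Final speed = 29.9 m/s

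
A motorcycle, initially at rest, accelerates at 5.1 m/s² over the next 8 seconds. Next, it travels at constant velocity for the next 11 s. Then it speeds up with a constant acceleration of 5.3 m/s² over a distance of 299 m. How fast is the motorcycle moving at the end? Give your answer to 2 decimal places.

69.53 m/s

Phase 1 (accelerating): v₀ = 0 m/s, a = 5.1 m/s².
v = v₀ + at = 0 + (5.1)(8) = 40.8 m/s
Δx = v₀t + ½at² = 0·8 + 0.5·5.1·8² = 163 m

Phase 2 (constant speed): v₀ = 40.8 m/s, a = 0 m/s².
v = v₀ + at = 40.8 + (0)(11) = 40.8 m/s
Δx = v₀t + ½at² = 40.8·11 + 0.5·0·11² = 449 m

Phase 3 (accelerating): v₀ = 40.8 m/s, a = 5.3 m/s².
v² = v₀² + 2aΔx = 40.8² + 2·5.3·299 = 4830 → v = 69.5 m/s
t = (v − v₀)/a = (69.5 − 40.8)/5.3 = 5.42 s
Final speed = 69.5 m/s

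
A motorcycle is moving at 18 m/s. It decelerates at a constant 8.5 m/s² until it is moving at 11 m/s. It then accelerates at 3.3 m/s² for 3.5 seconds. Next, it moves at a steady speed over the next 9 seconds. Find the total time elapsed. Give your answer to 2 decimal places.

13.32 s

Phase 1 (decelerating): v₀ = 18.0 m/s, a = -8.5 m/s².
v = v₀ + at → t = (11 − 18.0) / -8.5 = 0.824 s
v² = v₀² + 2aΔx → Δx = (11² − 18.0²)/(2·-8.5) = 11.9 m

Phase 2 (accelerating): v₀ = 11.0 m/s, a = 3.3 m/s².
v = v₀ + at = 11.0 + (3.3)(3.5) = 22.5 m/s
Δx = v₀t + ½at² = 11.0·3.5 + 0.5·3.3·3.5² = 58.7 m

Phase 3 (constant speed): v₀ = 22.5 m/s, a = 0 m/s².
v = v₀ + at = 22.5 + (0)(9) = 22.5 m/s
Δx = v₀t + ½at² = 22.5·9 + 0.5·0·9² = 203 m
Total time = 0.824 + 3.50 + 9.00 = 13.3 s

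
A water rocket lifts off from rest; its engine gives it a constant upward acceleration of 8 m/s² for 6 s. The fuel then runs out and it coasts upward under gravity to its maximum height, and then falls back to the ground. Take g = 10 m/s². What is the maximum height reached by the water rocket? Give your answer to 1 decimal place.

Phase 1 (powered ascent): v₀ = 0 m/s, a = 8 m/s².
v = v₀ + at = 0 + (8)(6) = 48.0 m/s
Δx = v₀t + ½at² = 0·6 + 0.5·8·6² = 144 m

Phase 2 (coasting upward): v₀ = 48.0 m/s, a = -10 m/s².
v = v₀ + at → t = (0 − 48.0) / -10 = 4.80 s
v² = v₀² + 2aΔx → Δx = (0² − 48.0²)/(2·-10) = 115 m
Maximum height = 144 + 115 = 259 m

259.2 m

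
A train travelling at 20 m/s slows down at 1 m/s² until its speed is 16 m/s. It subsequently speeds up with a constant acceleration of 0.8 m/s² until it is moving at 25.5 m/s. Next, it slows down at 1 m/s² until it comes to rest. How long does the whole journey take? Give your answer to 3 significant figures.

Phase 1 (decelerating): v₀ = 20.0 m/s, a = -1 m/s².
v = v₀ + at → t = (16 − 20.0) / -1 = 4.00 s
v² = v₀² + 2aΔx → Δx = (16² − 20.0²)/(2·-1) = 72.0 m

Phase 2 (accelerating): v₀ = 16.0 m/s, a = 0.8 m/s².
v = v₀ + at → t = (25.5 − 16.0) / 0.8 = 11.9 s
v² = v₀² + 2aΔx → Δx = (25.5² − 16.0²)/(2·0.8) = 246 m

Phase 3 (decelerating): v₀ = 25.5 m/s, a = -1 m/s².
v = v₀ + at → t = (0 − 25.5) / -1 = 25.5 s
v² = v₀² + 2aΔx → Δx = (0² − 25.5²)/(2·-1) = 325 m
Total time = 4.00 + 11.9 + 25.5 = 41.4 s

41.4 s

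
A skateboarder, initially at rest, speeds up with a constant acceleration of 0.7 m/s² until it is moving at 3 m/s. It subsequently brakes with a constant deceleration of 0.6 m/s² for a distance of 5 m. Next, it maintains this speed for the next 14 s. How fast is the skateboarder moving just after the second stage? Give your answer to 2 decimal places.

Phase 1 (accelerating): v₀ = 0 m/s, a = 0.7 m/s².
v = v₀ + at → t = (3 − 0) / 0.7 = 4.29 s
v² = v₀² + 2aΔx → Δx = (3² − 0²)/(2·0.7) = 6.43 m

Phase 2 (decelerating): v₀ = 3.00 m/s, a = -0.6 m/s².
v² = v₀² + 2aΔx = 3.00² + 2·-0.6·5 = 3.00 → v = 1.73 m/s
t = (v − v₀)/a = (1.73 − 3.00)/-0.6 = 2.11 s
Speed at end of phase 2 = 1.73 m/s

1.73 m/s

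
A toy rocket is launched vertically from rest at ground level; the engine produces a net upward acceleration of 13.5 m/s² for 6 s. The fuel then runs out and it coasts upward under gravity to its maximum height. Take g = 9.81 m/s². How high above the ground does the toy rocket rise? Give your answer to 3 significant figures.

Phase 1 (powered ascent): v₀ = 0 m/s, a = 13.5 m/s².
v = v₀ + at = 0 + (13.5)(6) = 81.0 m/s
Δx = v₀t + ½at² = 0·6 + 0.5·13.5·6² = 243 m

Phase 2 (coasting upward): v₀ = 81.0 m/s, a = -9.81 m/s².
v = v₀ + at → t = (0 − 81.0) / -9.81 = 8.26 s
v² = v₀² + 2aΔx → Δx = (0² − 81.0²)/(2·-9.81) = 334 m
Maximum height = 243 + 334 = 577 m

577 m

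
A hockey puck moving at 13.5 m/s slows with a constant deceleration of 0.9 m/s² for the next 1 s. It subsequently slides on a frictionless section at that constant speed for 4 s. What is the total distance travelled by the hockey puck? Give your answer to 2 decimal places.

63.45 m

Phase 1 (decelerating): v₀ = 13.5 m/s, a = -0.9 m/s².
v = v₀ + at = 13.5 + (-0.9)(1) = 12.6 m/s
Δx = v₀t + ½at² = 13.5·1 + 0.5·-0.9·1² = 13.1 m

Phase 2 (constant speed): v₀ = 12.6 m/s, a = 0 m/s².
v = v₀ + at = 12.6 + (0)(4) = 12.6 m/s
Δx = v₀t + ½at² = 12.6·4 + 0.5·0·4² = 50.4 m
Total distance = 13.1 + 50.4 = 63.5 m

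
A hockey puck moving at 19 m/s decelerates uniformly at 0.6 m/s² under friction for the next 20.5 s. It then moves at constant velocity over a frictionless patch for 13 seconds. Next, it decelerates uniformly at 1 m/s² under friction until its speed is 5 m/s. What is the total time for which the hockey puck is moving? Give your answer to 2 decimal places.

35.20 s

Phase 1 (decelerating): v₀ = 19.0 m/s, a = -0.6 m/s².
v = v₀ + at = 19.0 + (-0.6)(20.5) = 6.70 m/s
Δx = v₀t + ½at² = 19.0·20.5 + 0.5·-0.6·20.5² = 263 m

Phase 2 (constant speed): v₀ = 6.70 m/s, a = 0 m/s².
v = v₀ + at = 6.70 + (0)(13) = 6.70 m/s
Δx = v₀t + ½at² = 6.70·13 + 0.5·0·13² = 87.1 m

Phase 3 (decelerating): v₀ = 6.70 m/s, a = -1 m/s².
v = v₀ + at → t = (5 − 6.70) / -1 = 1.70 s
v² = v₀² + 2aΔx → Δx = (5² − 6.70²)/(2·-1) = 9.95 m
Total time = 20.5 + 13.0 + 1.70 = 35.2 s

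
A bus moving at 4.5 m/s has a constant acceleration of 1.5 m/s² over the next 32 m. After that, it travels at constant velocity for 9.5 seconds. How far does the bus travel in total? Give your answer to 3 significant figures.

134 m

Phase 1 (accelerating): v₀ = 4.50 m/s, a = 1.5 m/s².
v² = v₀² + 2aΔx = 4.50² + 2·1.5·32 = 116 → v = 10.8 m/s
t = (v − v₀)/a = (10.8 − 4.50)/1.5 = 4.19 s

Phase 2 (constant speed): v₀ = 10.8 m/s, a = 0 m/s².
v = v₀ + at = 10.8 + (0)(9.5) = 10.8 m/s
Δx = v₀t + ½at² = 10.8·9.5 + 0.5·0·9.5² = 102 m
Total distance = 32.0 + 102 = 134 m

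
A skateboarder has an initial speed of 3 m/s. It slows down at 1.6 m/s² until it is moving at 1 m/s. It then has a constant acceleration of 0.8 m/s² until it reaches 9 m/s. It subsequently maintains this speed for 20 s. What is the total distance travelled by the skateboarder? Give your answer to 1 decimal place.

232.5 m

Phase 1 (decelerating): v₀ = 3.00 m/s, a = -1.6 m/s².
v = v₀ + at → t = (1 − 3.00) / -1.6 = 1.25 s
v² = v₀² + 2aΔx → Δx = (1² − 3.00²)/(2·-1.6) = 2.50 m

Phase 2 (accelerating): v₀ = 1.00 m/s, a = 0.8 m/s².
v = v₀ + at → t = (9 − 1.00) / 0.8 = 10.0 s
v² = v₀² + 2aΔx → Δx = (9² − 1.00²)/(2·0.8) = 50.0 m

Phase 3 (constant speed): v₀ = 9.00 m/s, a = 0 m/s².
v = v₀ + at = 9.00 + (0)(20) = 9.00 m/s
Δx = v₀t + ½at² = 9.00·20 + 0.5·0·20² = 180 m
Total distance = 2.50 + 50.0 + 180 = 232 m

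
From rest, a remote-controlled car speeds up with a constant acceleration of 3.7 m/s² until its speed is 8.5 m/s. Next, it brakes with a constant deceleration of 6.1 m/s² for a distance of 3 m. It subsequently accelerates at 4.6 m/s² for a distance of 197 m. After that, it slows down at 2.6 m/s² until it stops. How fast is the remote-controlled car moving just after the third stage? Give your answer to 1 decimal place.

Phase 1 (accelerating): v₀ = 0 m/s, a = 3.7 m/s².
v = v₀ + at → t = (8.5 − 0) / 3.7 = 2.30 s
v² = v₀² + 2aΔx → Δx = (8.5² − 0²)/(2·3.7) = 9.76 m

Phase 2 (decelerating): v₀ = 8.50 m/s, a = -6.1 m/s².
v² = v₀² + 2aΔx = 8.50² + 2·-6.1·3 = 35.7 → v = 5.97 m/s
t = (v − v₀)/a = (5.97 − 8.50)/-6.1 = 0.415 s

Phase 3 (accelerating): v₀ = 5.97 m/s, a = 4.6 m/s².
v² = v₀² + 2aΔx = 5.97² + 2·4.6·197 = 1850 → v = 43.0 m/s
t = (v − v₀)/a = (43.0 − 5.97)/4.6 = 8.05 s
Speed at end of phase 3 = 43.0 m/s

43.0 m/s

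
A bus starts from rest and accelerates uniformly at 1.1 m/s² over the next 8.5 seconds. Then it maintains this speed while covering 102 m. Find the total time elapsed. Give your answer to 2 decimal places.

19.41 s

Phase 1 (accelerating): v₀ = 0 m/s, a = 1.1 m/s².
v = v₀ + at = 0 + (1.1)(8.5) = 9.35 m/s
Δx = v₀t + ½at² = 0·8.5 + 0.5·1.1·8.5² = 39.7 m

Phase 2 (constant speed): v₀ = 9.35 m/s, a = 0 m/s².
Constant speed: t = d/v = 102/9.35 = 10.9 s
Total time = 8.50 + 10.9 = 19.4 s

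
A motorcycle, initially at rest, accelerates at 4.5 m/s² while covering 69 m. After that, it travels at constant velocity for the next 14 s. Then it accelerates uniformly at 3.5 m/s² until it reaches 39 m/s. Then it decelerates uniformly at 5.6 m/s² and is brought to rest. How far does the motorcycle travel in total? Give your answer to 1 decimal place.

Phase 1 (accelerating): v₀ = 0 m/s, a = 4.5 m/s².
v² = v₀² + 2aΔx = 0² + 2·4.5·69 = 621 → v = 24.9 m/s
t = (v − v₀)/a = (24.9 − 0)/4.5 = 5.54 s

Phase 2 (constant speed): v₀ = 24.9 m/s, a = 0 m/s².
v = v₀ + at = 24.9 + (0)(14) = 24.9 m/s
Δx = v₀t + ½at² = 24.9·14 + 0.5·0·14² = 349 m

Phase 3 (accelerating): v₀ = 24.9 m/s, a = 3.5 m/s².
v = v₀ + at → t = (39 − 24.9) / 3.5 = 4.02 s
v² = v₀² + 2aΔx → Δx = (39² − 24.9²)/(2·3.5) = 129 m

Phase 4 (decelerating): v₀ = 39.0 m/s, a = -5.6 m/s².
v = v₀ + at → t = (0 − 39.0) / -5.6 = 6.96 s
v² = v₀² + 2aΔx → Δx = (0² − 39.0²)/(2·-5.6) = 136 m
Total distance = 69.0 + 349 + 129 + 136 = 682 m

682.3 m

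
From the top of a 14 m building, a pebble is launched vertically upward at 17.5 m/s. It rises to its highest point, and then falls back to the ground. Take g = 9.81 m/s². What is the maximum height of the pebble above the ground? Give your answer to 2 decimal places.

Phase 1 (rising): v₀ = 17.5 m/s, a = -9.81 m/s².
v = v₀ + at → t = (0 − 17.5) / -9.81 = 1.78 s
v² = v₀² + 2aΔx → Δx = (0² − 17.5²)/(2·-9.81) = 15.6 m
Maximum height = 14 + 15.6 = 29.6 m

29.61 m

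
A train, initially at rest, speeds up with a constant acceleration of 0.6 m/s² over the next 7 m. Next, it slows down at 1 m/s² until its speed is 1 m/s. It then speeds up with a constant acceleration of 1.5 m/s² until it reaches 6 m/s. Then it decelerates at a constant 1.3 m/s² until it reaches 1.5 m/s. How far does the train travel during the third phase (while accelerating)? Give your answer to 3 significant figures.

Phase 1 (accelerating): v₀ = 0 m/s, a = 0.6 m/s².
v² = v₀² + 2aΔx = 0² + 2·0.6·7 = 8.40 → v = 2.90 m/s
t = (v − v₀)/a = (2.90 − 0)/0.6 = 4.83 s

Phase 2 (decelerating): v₀ = 2.90 m/s, a = -1 m/s².
v = v₀ + at → t = (1 − 2.90) / -1 = 1.90 s
v² = v₀² + 2aΔx → Δx = (1² − 2.90²)/(2·-1) = 3.70 m

Phase 3 (accelerating): v₀ = 1.00 m/s, a = 1.5 m/s².
v = v₀ + at → t = (6 − 1.00) / 1.5 = 3.33 s
v² = v₀² + 2aΔx → Δx = (6² − 1.00²)/(2·1.5) = 11.7 m
Distance in phase 3 = 11.7 m

11.7 m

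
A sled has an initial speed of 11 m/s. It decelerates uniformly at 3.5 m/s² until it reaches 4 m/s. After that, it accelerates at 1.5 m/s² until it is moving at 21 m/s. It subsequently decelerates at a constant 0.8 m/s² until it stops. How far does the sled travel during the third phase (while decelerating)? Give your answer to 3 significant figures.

276 m

Phase 1 (decelerating): v₀ = 11.0 m/s, a = -3.5 m/s².
v = v₀ + at → t = (4 − 11.0) / -3.5 = 2.00 s
v² = v₀² + 2aΔx → Δx = (4² − 11.0²)/(2·-3.5) = 15.0 m

Phase 2 (accelerating): v₀ = 4.00 m/s, a = 1.5 m/s².
v = v₀ + at → t = (21 − 4.00) / 1.5 = 11.3 s
v² = v₀² + 2aΔx → Δx = (21² − 4.00²)/(2·1.5) = 142 m

Phase 3 (decelerating): v₀ = 21.0 m/s, a = -0.8 m/s².
v = v₀ + at → t = (0 − 21.0) / -0.8 = 26.2 s
v² = v₀² + 2aΔx → Δx = (0² − 21.0²)/(2·-0.8) = 276 m
Distance in phase 3 = 276 m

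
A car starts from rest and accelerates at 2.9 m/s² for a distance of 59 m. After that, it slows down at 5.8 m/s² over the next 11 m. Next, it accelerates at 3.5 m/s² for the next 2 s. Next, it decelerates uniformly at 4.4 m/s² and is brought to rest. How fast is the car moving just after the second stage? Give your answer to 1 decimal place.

Phase 1 (accelerating): v₀ = 0 m/s, a = 2.9 m/s².
v² = v₀² + 2aΔx = 0² + 2·2.9·59 = 342 → v = 18.5 m/s
t = (v − v₀)/a = (18.5 − 0)/2.9 = 6.38 s

Phase 2 (decelerating): v₀ = 18.5 m/s, a = -5.8 m/s².
v² = v₀² + 2aΔx = 18.5² + 2·-5.8·11 = 215 → v = 14.6 m/s
t = (v − v₀)/a = (14.6 − 18.5)/-5.8 = 0.664 s
Speed at end of phase 2 = 14.6 m/s

14.6 m/s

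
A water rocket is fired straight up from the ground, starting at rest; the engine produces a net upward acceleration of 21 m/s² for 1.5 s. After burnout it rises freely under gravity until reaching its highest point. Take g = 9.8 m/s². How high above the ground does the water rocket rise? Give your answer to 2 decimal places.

Phase 1 (powered ascent): v₀ = 0 m/s, a = 21 m/s².
v = v₀ + at = 0 + (21)(1.5) = 31.5 m/s
Δx = v₀t + ½at² = 0·1.5 + 0.5·21·1.5² = 23.6 m

Phase 2 (coasting upward): v₀ = 31.5 m/s, a = -9.8 m/s².
v = v₀ + at → t = (0 − 31.5) / -9.8 = 3.21 s
v² = v₀² + 2aΔx → Δx = (0² − 31.5²)/(2·-9.8) = 50.6 m
Maximum height = 23.6 + 50.6 = 74.2 m

74.25 m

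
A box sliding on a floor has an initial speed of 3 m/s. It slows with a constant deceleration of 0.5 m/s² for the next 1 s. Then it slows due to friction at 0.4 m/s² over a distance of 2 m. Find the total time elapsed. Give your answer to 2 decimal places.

1.86 s

Phase 1 (decelerating): v₀ = 3.00 m/s, a = -0.5 m/s².
v = v₀ + at = 3.00 + (-0.5)(1) = 2.50 m/s
Δx = v₀t + ½at² = 3.00·1 + 0.5·-0.5·1² = 2.75 m

Phase 2 (decelerating): v₀ = 2.50 m/s, a = -0.4 m/s².
v² = v₀² + 2aΔx = 2.50² + 2·-0.4·2 = 4.65 → v = 2.16 m/s
t = (v − v₀)/a = (2.16 − 2.50)/-0.4 = 0.859 s
Total time = 1.00 + 0.859 = 1.86 s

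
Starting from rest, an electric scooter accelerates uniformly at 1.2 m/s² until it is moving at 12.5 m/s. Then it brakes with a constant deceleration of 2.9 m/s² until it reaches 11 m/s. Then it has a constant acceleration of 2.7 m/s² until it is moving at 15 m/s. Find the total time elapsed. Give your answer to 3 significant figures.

Phase 1 (accelerating): v₀ = 0 m/s, a = 1.2 m/s².
v = v₀ + at → t = (12.5 − 0) / 1.2 = 10.4 s
v² = v₀² + 2aΔx → Δx = (12.5² − 0²)/(2·1.2) = 65.1 m

Phase 2 (decelerating): v₀ = 12.5 m/s, a = -2.9 m/s².
v = v₀ + at → t = (11 − 12.5) / -2.9 = 0.517 s
v² = v₀² + 2aΔx → Δx = (11² − 12.5²)/(2·-2.9) = 6.08 m

Phase 3 (accelerating): v₀ = 11.0 m/s, a = 2.7 m/s².
v = v₀ + at → t = (15 − 11.0) / 2.7 = 1.48 s
v² = v₀² + 2aΔx → Δx = (15² − 11.0²)/(2·2.7) = 19.3 m
Total time = 10.4 + 0.517 + 1.48 = 12.4 s

12.4 s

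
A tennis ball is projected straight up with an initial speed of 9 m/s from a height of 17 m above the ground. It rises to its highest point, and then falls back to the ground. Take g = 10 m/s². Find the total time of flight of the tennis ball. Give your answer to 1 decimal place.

3.0 s

Phase 1 (rising): v₀ = 9.00 m/s, a = -10 m/s².
v = v₀ + at → t = (0 − 9.00) / -10 = 0.900 s
v² = v₀² + 2aΔx → Δx = (0² − 9.00²)/(2·-10) = 4.05 m

Phase 2 (falling): v₀ = 0 m/s, a = -10 m/s².
Falls 21.1 m from rest: t = √(2·21.1/10) = 2.05 s; v = g·t = 20.5 m/s.
Total time = 0.900 + 2.05 = 2.95 s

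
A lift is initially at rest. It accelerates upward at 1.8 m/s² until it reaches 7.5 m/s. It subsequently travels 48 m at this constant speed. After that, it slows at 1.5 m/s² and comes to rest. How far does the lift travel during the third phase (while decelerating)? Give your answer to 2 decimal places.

18.75 m

Phase 1 (accelerating): v₀ = 0 m/s, a = 1.8 m/s².
v = v₀ + at → t = (7.5 − 0) / 1.8 = 4.17 s
v² = v₀² + 2aΔx → Δx = (7.5² − 0²)/(2·1.8) = 15.6 m

Phase 2 (constant speed): v₀ = 7.50 m/s, a = 0 m/s².
Constant speed: t = d/v = 48/7.50 = 6.40 s

Phase 3 (decelerating): v₀ = 7.50 m/s, a = -1.5 m/s².
v = v₀ + at → t = (0 − 7.50) / -1.5 = 5.00 s
v² = v₀² + 2aΔx → Δx = (0² − 7.50²)/(2·-1.5) = 18.8 m
Distance in phase 3 = 18.8 m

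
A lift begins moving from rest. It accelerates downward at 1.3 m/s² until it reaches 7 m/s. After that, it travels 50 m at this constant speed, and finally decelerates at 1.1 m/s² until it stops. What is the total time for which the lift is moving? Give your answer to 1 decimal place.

18.9 s

Phase 1 (accelerating): v₀ = 0 m/s, a = 1.3 m/s².
v = v₀ + at → t = (7 − 0) / 1.3 = 5.38 s
v² = v₀² + 2aΔx → Δx = (7² − 0²)/(2·1.3) = 18.8 m

Phase 2 (constant speed): v₀ = 7.00 m/s, a = 0 m/s².
Constant speed: t = d/v = 50/7.00 = 7.14 s

Phase 3 (decelerating): v₀ = 7.00 m/s, a = -1.1 m/s².
v = v₀ + at → t = (0 − 7.00) / -1.1 = 6.36 s
v² = v₀² + 2aΔx → Δx = (0² − 7.00²)/(2·-1.1) = 22.3 m
Total time = 5.38 + 7.14 + 6.36 = 18.9 s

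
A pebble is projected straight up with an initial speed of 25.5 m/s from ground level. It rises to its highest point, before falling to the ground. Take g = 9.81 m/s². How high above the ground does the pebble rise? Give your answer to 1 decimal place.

Phase 1 (rising): v₀ = 25.5 m/s, a = -9.81 m/s².
v = v₀ + at → t = (0 − 25.5) / -9.81 = 2.60 s
v² = v₀² + 2aΔx → Δx = (0² − 25.5²)/(2·-9.81) = 33.1 m
Maximum height = 33.1 m

33.1 m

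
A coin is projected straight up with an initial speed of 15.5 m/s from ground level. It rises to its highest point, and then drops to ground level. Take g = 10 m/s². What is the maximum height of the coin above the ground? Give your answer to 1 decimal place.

12.0 m

Phase 1 (rising): v₀ = 15.5 m/s, a = -10 m/s².
v = v₀ + at → t = (0 − 15.5) / -10 = 1.55 s
v² = v₀² + 2aΔx → Δx = (0² − 15.5²)/(2·-10) = 12.0 m
Maximum height = 12.0 m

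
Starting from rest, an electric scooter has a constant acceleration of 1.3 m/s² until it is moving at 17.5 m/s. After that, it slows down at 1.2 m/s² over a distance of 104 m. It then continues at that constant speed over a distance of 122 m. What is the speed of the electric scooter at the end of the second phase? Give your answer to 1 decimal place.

Phase 1 (accelerating): v₀ = 0 m/s, a = 1.3 m/s².
v = v₀ + at → t = (17.5 − 0) / 1.3 = 13.5 s
v² = v₀² + 2aΔx → Δx = (17.5² − 0²)/(2·1.3) = 118 m

Phase 2 (decelerating): v₀ = 17.5 m/s, a = -1.2 m/s².
v² = v₀² + 2aΔx = 17.5² + 2·-1.2·104 = 56.7 → v = 7.53 m/s
t = (v − v₀)/a = (7.53 − 17.5)/-1.2 = 8.31 s
Speed at end of phase 2 = 7.53 m/s

7.5 m/s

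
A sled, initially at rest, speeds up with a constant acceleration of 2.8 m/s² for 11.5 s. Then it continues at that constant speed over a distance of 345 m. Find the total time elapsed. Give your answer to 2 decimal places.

22.21 s

Phase 1 (accelerating): v₀ = 0 m/s, a = 2.8 m/s².
v = v₀ + at = 0 + (2.8)(11.5) = 32.2 m/s
Δx = v₀t + ½at² = 0·11.5 + 0.5·2.8·11.5² = 185 m

Phase 2 (constant speed): v₀ = 32.2 m/s, a = 0 m/s².
Constant speed: t = d/v = 345/32.2 = 10.7 s
Total time = 11.5 + 10.7 = 22.2 s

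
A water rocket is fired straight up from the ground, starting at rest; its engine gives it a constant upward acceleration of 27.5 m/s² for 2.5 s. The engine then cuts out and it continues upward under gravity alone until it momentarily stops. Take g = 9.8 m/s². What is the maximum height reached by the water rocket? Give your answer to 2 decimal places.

327.09 m

Phase 1 (powered ascent): v₀ = 0 m/s, a = 27.5 m/s².
v = v₀ + at = 0 + (27.5)(2.5) = 68.8 m/s
Δx = v₀t + ½at² = 0·2.5 + 0.5·27.5·2.5² = 85.9 m

Phase 2 (coasting upward): v₀ = 68.8 m/s, a = -9.8 m/s².
v = v₀ + at → t = (0 − 68.8) / -9.8 = 7.02 s
v² = v₀² + 2aΔx → Δx = (0² − 68.8²)/(2·-9.8) = 241 m
Maximum height = 85.9 + 241 = 327 m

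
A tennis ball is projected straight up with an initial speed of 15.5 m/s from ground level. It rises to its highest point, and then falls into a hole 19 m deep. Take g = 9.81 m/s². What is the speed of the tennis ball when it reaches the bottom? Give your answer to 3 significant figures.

24.8 m/s

Phase 1 (rising): v₀ = 15.5 m/s, a = -9.81 m/s².
v = v₀ + at → t = (0 − 15.5) / -9.81 = 1.58 s
v² = v₀² + 2aΔx → Δx = (0² − 15.5²)/(2·-9.81) = 12.2 m

Phase 2 (falling): v₀ = 0 m/s, a = -9.81 m/s².
Falls 31.2 m from rest: t = √(2·31.2/9.81) = 2.52 s; v = g·t = 24.8 m/s.
Final speed = 24.8 m/s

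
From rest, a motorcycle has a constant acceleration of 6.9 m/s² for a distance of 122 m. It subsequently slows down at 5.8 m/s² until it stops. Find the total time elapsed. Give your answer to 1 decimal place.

13.0 s

Phase 1 (accelerating): v₀ = 0 m/s, a = 6.9 m/s².
v² = v₀² + 2aΔx = 0² + 2·6.9·122 = 1680 → v = 41.0 m/s
t = (v − v₀)/a = (41.0 − 0)/6.9 = 5.95 s

Phase 2 (decelerating): v₀ = 41.0 m/s, a = -5.8 m/s².
v = v₀ + at → t = (0 − 41.0) / -5.8 = 7.07 s
v² = v₀² + 2aΔx → Δx = (0² − 41.0²)/(2·-5.8) = 145 m
Total time = 5.95 + 7.07 = 13.0 s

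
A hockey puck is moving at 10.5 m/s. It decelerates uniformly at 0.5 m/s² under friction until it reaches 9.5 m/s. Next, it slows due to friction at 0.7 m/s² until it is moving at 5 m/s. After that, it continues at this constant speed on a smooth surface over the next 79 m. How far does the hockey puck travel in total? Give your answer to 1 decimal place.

Phase 1 (decelerating): v₀ = 10.5 m/s, a = -0.5 m/s².
v = v₀ + at → t = (9.5 − 10.5) / -0.5 = 2.00 s
v² = v₀² + 2aΔx → Δx = (9.5² − 10.5²)/(2·-0.5) = 20.0 m

Phase 2 (decelerating): v₀ = 9.50 m/s, a = -0.7 m/s².
v = v₀ + at → t = (5 − 9.50) / -0.7 = 6.43 s
v² = v₀² + 2aΔx → Δx = (5² − 9.50²)/(2·-0.7) = 46.6 m

Phase 3 (constant speed): v₀ = 5.00 m/s, a = 0 m/s².
Constant speed: t = d/v = 79/5.00 = 15.8 s
Total distance = 20.0 + 46.6 + 79.0 = 146 m

145.6 m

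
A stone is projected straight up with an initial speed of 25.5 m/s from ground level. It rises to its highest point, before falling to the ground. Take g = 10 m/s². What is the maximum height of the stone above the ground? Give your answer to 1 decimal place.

32.5 m

Phase 1 (rising): v₀ = 25.5 m/s, a = -10 m/s².
v = v₀ + at → t = (0 − 25.5) / -10 = 2.55 s
v² = v₀² + 2aΔx → Δx = (0² − 25.5²)/(2·-10) = 32.5 m
Maximum height = 32.5 m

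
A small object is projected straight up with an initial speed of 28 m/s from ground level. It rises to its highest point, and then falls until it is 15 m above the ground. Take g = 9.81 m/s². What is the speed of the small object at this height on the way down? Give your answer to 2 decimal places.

Phase 1 (rising): v₀ = 28.0 m/s, a = -9.81 m/s².
v = v₀ + at → t = (0 − 28.0) / -9.81 = 2.85 s
v² = v₀² + 2aΔx → Δx = (0² − 28.0²)/(2·-9.81) = 40.0 m

Phase 2 (falling): v₀ = 0 m/s, a = -9.81 m/s².
Falls 25.0 m from rest: t = √(2·25.0/9.81) = 2.26 s; v = g·t = 22.1 m/s.
Final speed = 22.1 m/s

22.13 m/s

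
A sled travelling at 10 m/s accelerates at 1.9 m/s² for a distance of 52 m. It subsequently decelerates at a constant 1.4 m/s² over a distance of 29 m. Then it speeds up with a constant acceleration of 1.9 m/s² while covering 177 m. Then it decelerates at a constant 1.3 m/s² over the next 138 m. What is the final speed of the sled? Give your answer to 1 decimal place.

Phase 1 (accelerating): v₀ = 10.0 m/s, a = 1.9 m/s².
v² = v₀² + 2aΔx = 10.0² + 2·1.9·52 = 298 → v = 17.3 m/s
t = (v − v₀)/a = (17.3 − 10.0)/1.9 = 3.82 s

Phase 2 (decelerating): v₀ = 17.3 m/s, a = -1.4 m/s².
v² = v₀² + 2aΔx = 17.3² + 2·-1.4·29 = 216 → v = 14.7 m/s
t = (v − v₀)/a = (14.7 − 17.3)/-1.4 = 1.81 s

Phase 3 (accelerating): v₀ = 14.7 m/s, a = 1.9 m/s².
v² = v₀² + 2aΔx = 14.7² + 2·1.9·177 = 889 → v = 29.8 m/s
t = (v − v₀)/a = (29.8 − 14.7)/1.9 = 7.95 s

Phase 4 (decelerating): v₀ = 29.8 m/s, a = -1.3 m/s².
v² = v₀² + 2aΔx = 29.8² + 2·-1.3·138 = 530 → v = 23.0 m/s
t = (v − v₀)/a = (23.0 − 29.8)/-1.3 = 5.22 s
Final speed = 23.0 m/s

23.0 m/s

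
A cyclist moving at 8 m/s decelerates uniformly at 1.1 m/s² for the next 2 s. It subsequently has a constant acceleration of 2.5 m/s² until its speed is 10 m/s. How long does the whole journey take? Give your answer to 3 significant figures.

3.68 s

Phase 1 (decelerating): v₀ = 8.00 m/s, a = -1.1 m/s².
v = v₀ + at = 8.00 + (-1.1)(2) = 5.80 m/s
Δx = v₀t + ½at² = 8.00·2 + 0.5·-1.1·2² = 13.8 m

Phase 2 (accelerating): v₀ = 5.80 m/s, a = 2.5 m/s².
v = v₀ + at → t = (10 − 5.80) / 2.5 = 1.68 s
v² = v₀² + 2aΔx → Δx = (10² − 5.80²)/(2·2.5) = 13.3 m
Total time = 2.00 + 1.68 = 3.68 s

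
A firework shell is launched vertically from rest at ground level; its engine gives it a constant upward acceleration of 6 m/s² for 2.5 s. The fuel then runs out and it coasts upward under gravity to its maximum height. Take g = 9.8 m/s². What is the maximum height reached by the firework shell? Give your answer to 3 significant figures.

30.2 m

Phase 1 (powered ascent): v₀ = 0 m/s, a = 6 m/s².
v = v₀ + at = 0 + (6)(2.5) = 15.0 m/s
Δx = v₀t + ½at² = 0·2.5 + 0.5·6·2.5² = 18.8 m

Phase 2 (coasting upward): v₀ = 15.0 m/s, a = -9.8 m/s².
v = v₀ + at → t = (0 − 15.0) / -9.8 = 1.53 s
v² = v₀² + 2aΔx → Δx = (0² − 15.0²)/(2·-9.8) = 11.5 m
Maximum height = 18.8 + 11.5 = 30.2 m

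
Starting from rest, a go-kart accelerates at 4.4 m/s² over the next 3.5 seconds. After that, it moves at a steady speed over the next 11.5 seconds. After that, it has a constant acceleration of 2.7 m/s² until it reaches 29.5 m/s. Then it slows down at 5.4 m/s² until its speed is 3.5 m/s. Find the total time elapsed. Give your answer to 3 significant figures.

Phase 1 (accelerating): v₀ = 0 m/s, a = 4.4 m/s².
v = v₀ + at = 0 + (4.4)(3.5) = 15.4 m/s
Δx = v₀t + ½at² = 0·3.5 + 0.5·4.4·3.5² = 27.0 m

Phase 2 (constant speed): v₀ = 15.4 m/s, a = 0 m/s².
v = v₀ + at = 15.4 + (0)(11.5) = 15.4 m/s
Δx = v₀t + ½at² = 15.4·11.5 + 0.5·0·11.5² = 177 m

Phase 3 (accelerating): v₀ = 15.4 m/s, a = 2.7 m/s².
v = v₀ + at → t = (29.5 − 15.4) / 2.7 = 5.22 s
v² = v₀² + 2aΔx → Δx = (29.5² − 15.4²)/(2·2.7) = 117 m

Phase 4 (decelerating): v₀ = 29.5 m/s, a = -5.4 m/s².
v = v₀ + at → t = (3.5 − 29.5) / -5.4 = 4.81 s
v² = v₀² + 2aΔx → Δx = (3.5² − 29.5²)/(2·-5.4) = 79.4 m
Total time = 3.50 + 11.5 + 5.22 + 4.81 = 25.0 s

25.0 s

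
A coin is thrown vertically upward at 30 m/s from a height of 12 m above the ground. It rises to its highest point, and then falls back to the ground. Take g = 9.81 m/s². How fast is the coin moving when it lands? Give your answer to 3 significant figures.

33.7 m/s

Phase 1 (rising): v₀ = 30.0 m/s, a = -9.81 m/s².
v = v₀ + at → t = (0 − 30.0) / -9.81 = 3.06 s
v² = v₀² + 2aΔx → Δx = (0² − 30.0²)/(2·-9.81) = 45.9 m

Phase 2 (falling): v₀ = 0 m/s, a = -9.81 m/s².
Falls 57.9 m from rest: t = √(2·57.9/9.81) = 3.43 s; v = g·t = 33.7 m/s.
Final speed = 33.7 m/s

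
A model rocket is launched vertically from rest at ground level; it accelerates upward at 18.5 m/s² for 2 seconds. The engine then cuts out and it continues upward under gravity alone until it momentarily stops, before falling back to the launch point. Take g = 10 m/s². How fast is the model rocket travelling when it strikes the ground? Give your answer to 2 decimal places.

45.92 m/s

Phase 1 (powered ascent): v₀ = 0 m/s, a = 18.5 m/s².
v = v₀ + at = 0 + (18.5)(2) = 37.0 m/s
Δx = v₀t + ½at² = 0·2 + 0.5·18.5·2² = 37.0 m

Phase 2 (coasting upward): v₀ = 37.0 m/s, a = -10 m/s².
v = v₀ + at → t = (0 − 37.0) / -10 = 3.70 s
v² = v₀² + 2aΔx → Δx = (0² − 37.0²)/(2·-10) = 68.5 m

Phase 3 (free fall): v₀ = 0 m/s, a = -10 m/s².
Falls 105 m from rest: t = √(2·105/10) = 4.59 s; v = g·t = 45.9 m/s.
Impact speed = 45.9 m/s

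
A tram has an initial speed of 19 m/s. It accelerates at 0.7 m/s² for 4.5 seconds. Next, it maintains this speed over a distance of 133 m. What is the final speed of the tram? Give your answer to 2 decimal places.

Phase 1 (accelerating): v₀ = 19.0 m/s, a = 0.7 m/s².
v = v₀ + at = 19.0 + (0.7)(4.5) = 22.1 m/s
Δx = v₀t + ½at² = 19.0·4.5 + 0.5·0.7·4.5² = 92.6 m

Phase 2 (constant speed): v₀ = 22.1 m/s, a = 0 m/s².
Constant speed: t = d/v = 133/22.1 = 6.00 s
Final speed = 22.1 m/s

22.15 m/s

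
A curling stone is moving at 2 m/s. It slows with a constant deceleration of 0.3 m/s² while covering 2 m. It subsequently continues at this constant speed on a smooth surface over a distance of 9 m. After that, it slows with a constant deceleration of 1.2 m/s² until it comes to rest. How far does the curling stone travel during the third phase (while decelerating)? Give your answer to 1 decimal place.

1.2 m

Phase 1 (decelerating): v₀ = 2.00 m/s, a = -0.3 m/s².
v² = v₀² + 2aΔx = 2.00² + 2·-0.3·2 = 2.80 → v = 1.67 m/s
t = (v − v₀)/a = (1.67 − 2.00)/-0.3 = 1.09 s

Phase 2 (constant speed): v₀ = 1.67 m/s, a = 0 m/s².
Constant speed: t = d/v = 9/1.67 = 5.38 s

Phase 3 (decelerating): v₀ = 1.67 m/s, a = -1.2 m/s².
v = v₀ + at → t = (0 − 1.67) / -1.2 = 1.39 s
v² = v₀² + 2aΔx → Δx = (0² − 1.67²)/(2·-1.2) = 1.17 m
Distance in phase 3 = 1.17 m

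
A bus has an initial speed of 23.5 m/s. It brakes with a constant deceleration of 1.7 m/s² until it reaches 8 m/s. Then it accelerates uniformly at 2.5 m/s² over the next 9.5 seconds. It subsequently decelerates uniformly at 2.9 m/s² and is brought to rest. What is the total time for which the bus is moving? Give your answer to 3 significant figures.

29.6 s

Phase 1 (decelerating): v₀ = 23.5 m/s, a = -1.7 m/s².
v = v₀ + at → t = (8 − 23.5) / -1.7 = 9.12 s
v² = v₀² + 2aΔx → Δx = (8² − 23.5²)/(2·-1.7) = 144 m

Phase 2 (accelerating): v₀ = 8.00 m/s, a = 2.5 m/s².
v = v₀ + at = 8.00 + (2.5)(9.5) = 31.8 m/s
Δx = v₀t + ½at² = 8.00·9.5 + 0.5·2.5·9.5² = 189 m

Phase 3 (decelerating): v₀ = 31.8 m/s, a = -2.9 m/s².
v = v₀ + at → t = (0 − 31.8) / -2.9 = 10.9 s
v² = v₀² + 2aΔx → Δx = (0² − 31.8²)/(2·-2.9) = 174 m
Total time = 9.12 + 9.50 + 10.9 = 29.6 s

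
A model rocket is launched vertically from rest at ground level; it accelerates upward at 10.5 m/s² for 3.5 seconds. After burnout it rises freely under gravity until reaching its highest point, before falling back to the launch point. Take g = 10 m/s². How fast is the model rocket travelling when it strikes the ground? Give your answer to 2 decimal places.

51.35 m/s

Phase 1 (powered ascent): v₀ = 0 m/s, a = 10.5 m/s².
v = v₀ + at = 0 + (10.5)(3.5) = 36.8 m/s
Δx = v₀t + ½at² = 0·3.5 + 0.5·10.5·3.5² = 64.3 m

Phase 2 (coasting upward): v₀ = 36.8 m/s, a = -10 m/s².
v = v₀ + at → t = (0 − 36.8) / -10 = 3.67 s
v² = v₀² + 2aΔx → Δx = (0² − 36.8²)/(2·-10) = 67.5 m

Phase 3 (free fall): v₀ = 0 m/s, a = -10 m/s².
Falls 132 m from rest: t = √(2·132/10) = 5.13 s; v = g·t = 51.3 m/s.
Impact speed = 51.3 m/s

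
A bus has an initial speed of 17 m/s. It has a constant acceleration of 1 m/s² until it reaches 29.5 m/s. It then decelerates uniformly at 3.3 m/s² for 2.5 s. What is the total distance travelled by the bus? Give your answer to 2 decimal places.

Phase 1 (accelerating): v₀ = 17.0 m/s, a = 1 m/s².
v = v₀ + at → t = (29.5 − 17.0) / 1 = 12.5 s
v² = v₀² + 2aΔx → Δx = (29.5² − 17.0²)/(2·1) = 291 m

Phase 2 (decelerating): v₀ = 29.5 m/s, a = -3.3 m/s².
v = v₀ + at = 29.5 + (-3.3)(2.5) = 21.2 m/s
Δx = v₀t + ½at² = 29.5·2.5 + 0.5·-3.3·2.5² = 63.4 m
Total distance = 291 + 63.4 = 354 m

354.06 m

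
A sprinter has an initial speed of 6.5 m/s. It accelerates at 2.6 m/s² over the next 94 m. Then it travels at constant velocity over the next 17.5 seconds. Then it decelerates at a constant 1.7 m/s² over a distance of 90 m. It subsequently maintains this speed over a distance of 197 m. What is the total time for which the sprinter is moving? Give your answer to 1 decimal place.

41.7 s

Phase 1 (accelerating): v₀ = 6.50 m/s, a = 2.6 m/s².
v² = v₀² + 2aΔx = 6.50² + 2·2.6·94 = 531 → v = 23.0 m/s
t = (v − v₀)/a = (23.0 − 6.50)/2.6 = 6.36 s

Phase 2 (constant speed): v₀ = 23.0 m/s, a = 0 m/s².
v = v₀ + at = 23.0 + (0)(17.5) = 23.0 m/s
Δx = v₀t + ½at² = 23.0·17.5 + 0.5·0·17.5² = 403 m

Phase 3 (decelerating): v₀ = 23.0 m/s, a = -1.7 m/s².
v² = v₀² + 2aΔx = 23.0² + 2·-1.7·90 = 225 → v = 15.0 m/s
t = (v − v₀)/a = (15.0 − 23.0)/-1.7 = 4.73 s

Phase 4 (constant speed): v₀ = 15.0 m/s, a = 0 m/s².
Constant speed: t = d/v = 197/15.0 = 13.1 s
Total time = 6.36 + 17.5 + 4.73 + 13.1 = 41.7 s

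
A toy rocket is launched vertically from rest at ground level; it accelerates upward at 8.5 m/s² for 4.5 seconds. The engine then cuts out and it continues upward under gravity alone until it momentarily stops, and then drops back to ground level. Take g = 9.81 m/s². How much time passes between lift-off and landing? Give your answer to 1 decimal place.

14.1 s

Phase 1 (powered ascent): v₀ = 0 m/s, a = 8.5 m/s².
v = v₀ + at = 0 + (8.5)(4.5) = 38.2 m/s
Δx = v₀t + ½at² = 0·4.5 + 0.5·8.5·4.5² = 86.1 m

Phase 2 (coasting upward): v₀ = 38.2 m/s, a = -9.81 m/s².
v = v₀ + at → t = (0 − 38.2) / -9.81 = 3.90 s
v² = v₀² + 2aΔx → Δx = (0² − 38.2²)/(2·-9.81) = 74.6 m

Phase 3 (free fall): v₀ = 0 m/s, a = -9.81 m/s².
Falls 161 m from rest: t = √(2·161/9.81) = 5.72 s; v = g·t = 56.1 m/s.
Total time = 4.50 + 3.90 + 5.72 = 14.1 s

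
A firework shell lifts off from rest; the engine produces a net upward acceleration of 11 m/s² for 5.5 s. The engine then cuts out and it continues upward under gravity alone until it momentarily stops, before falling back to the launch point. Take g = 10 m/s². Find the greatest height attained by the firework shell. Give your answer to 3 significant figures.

Phase 1 (powered ascent): v₀ = 0 m/s, a = 11 m/s².
v = v₀ + at = 0 + (11)(5.5) = 60.5 m/s
Δx = v₀t + ½at² = 0·5.5 + 0.5·11·5.5² = 166 m

Phase 2 (coasting upward): v₀ = 60.5 m/s, a = -10 m/s².
v = v₀ + at → t = (0 − 60.5) / -10 = 6.05 s
v² = v₀² + 2aΔx → Δx = (0² − 60.5²)/(2·-10) = 183 m
Maximum height = 166 + 183 = 349 m

349 m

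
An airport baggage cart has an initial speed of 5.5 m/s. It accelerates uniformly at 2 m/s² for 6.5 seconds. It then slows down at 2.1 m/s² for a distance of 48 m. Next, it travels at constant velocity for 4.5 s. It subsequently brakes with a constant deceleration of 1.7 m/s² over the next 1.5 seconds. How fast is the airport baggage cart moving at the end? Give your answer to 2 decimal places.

Phase 1 (accelerating): v₀ = 5.50 m/s, a = 2 m/s².
v = v₀ + at = 5.50 + (2)(6.5) = 18.5 m/s
Δx = v₀t + ½at² = 5.50·6.5 + 0.5·2·6.5² = 78.0 m

Phase 2 (decelerating): v₀ = 18.5 m/s, a = -2.1 m/s².
v² = v₀² + 2aΔx = 18.5² + 2·-2.1·48 = 141 → v = 11.9 m/s
t = (v − v₀)/a = (11.9 − 18.5)/-2.1 = 3.16 s

Phase 3 (constant speed): v₀ = 11.9 m/s, a = 0 m/s².
v = v₀ + at = 11.9 + (0)(4.5) = 11.9 m/s
Δx = v₀t + ½at² = 11.9·4.5 + 0.5·0·4.5² = 53.4 m

Phase 4 (decelerating): v₀ = 11.9 m/s, a = -1.7 m/s².
v = v₀ + at = 11.9 + (-1.7)(1.5) = 9.31 m/s
Δx = v₀t + ½at² = 11.9·1.5 + 0.5·-1.7·1.5² = 15.9 m
Final speed = 9.31 m/s

9.31 m/s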